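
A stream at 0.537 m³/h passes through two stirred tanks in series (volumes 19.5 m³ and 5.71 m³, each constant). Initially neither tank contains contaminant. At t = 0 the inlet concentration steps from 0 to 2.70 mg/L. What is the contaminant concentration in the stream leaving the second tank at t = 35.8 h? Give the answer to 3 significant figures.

Species balance on tank i: dCᵢ/dt = (Cᵢ₋₁ − Cᵢ)/τᵢ with τᵢ = Vᵢ/Q.
τ₁ = 19.5/0.537 = 36.313 h; τ₂ = 5.71/0.537 = 10.633 h.
Solving the cascade with C₁(0)=C₂(0)=0 gives C₂(t) = C_in[1 − (τ₁ e^(−t/τ₁) − τ₂ e^(−t/τ₂))/(τ₁ − τ₂)].
At t = 35.8: e^(−t/τ₁) = 0.37311, e^(−t/τ₂) = 0.034499.
C₂ = 2.70·[1 − (36.313·0.37311 − 10.633·0.034499)/(25.680)] = 2.70·0.48668 = 1.3140 mg/L.

1.31 mg/L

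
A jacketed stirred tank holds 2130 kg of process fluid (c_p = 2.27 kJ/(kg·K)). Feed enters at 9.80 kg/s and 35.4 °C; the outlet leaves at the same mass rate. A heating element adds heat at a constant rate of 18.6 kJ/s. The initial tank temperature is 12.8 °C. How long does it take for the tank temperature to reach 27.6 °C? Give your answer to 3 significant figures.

M c_p dT/dt = ṁ c_p (T_in − T) + Q̇.
τ = M/ṁ = 217.35 s; T_ss = T_in + Q̇/(ṁ c_p) = 36.236 °C.
T(t) = T_ss + (T₀ − T_ss) e^(−t/τ). Set T = 27.6:
e^(−t/τ) = (27.6 − 36.236)/(12.8 − 36.236) = 0.36850
t = −217.35 · ln(0.36850) = 216.98 s.

217 s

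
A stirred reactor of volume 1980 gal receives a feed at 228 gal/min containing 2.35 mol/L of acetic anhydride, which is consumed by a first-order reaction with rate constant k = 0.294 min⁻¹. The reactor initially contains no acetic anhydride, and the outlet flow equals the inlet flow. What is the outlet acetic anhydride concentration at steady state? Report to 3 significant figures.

Accumulation = in − out − consumed: V dC/dt = Q C_in − Q C − k V C.
Steady state (dC/dt = 0): C_ss = Q C_in/(Q + kV) = C_in/(1 + kV/Q).
C_ss = 228·2.35/(228 + 0.294·1980) = 535.80/810.12 = 0.66138 mol/L.

0.661 mol/L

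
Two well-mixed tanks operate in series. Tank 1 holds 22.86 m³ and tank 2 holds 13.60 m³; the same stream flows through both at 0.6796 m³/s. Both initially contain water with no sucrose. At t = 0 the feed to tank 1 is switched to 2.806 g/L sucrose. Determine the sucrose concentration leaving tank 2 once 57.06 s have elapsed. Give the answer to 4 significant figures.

Species balance on tank i: dCᵢ/dt = (Cᵢ₋₁ − Cᵢ)/τᵢ with τᵢ = Vᵢ/Q.
τ₁ = 22.86/0.6796 = 33.6374 s; τ₂ = 13.60/0.6796 = 20.0118 s.
Tank 1: C₁ = C_in(1 − e^(−t/τ₁)). Tank 2 (τ₁ ≠ τ₂): C₂ = C_in[1 − (τ₁ e^(−t/τ₁) − τ₂ e^(−t/τ₂))/(τ₁ − τ₂)].
At t = 57.06: e^(−t/τ₁) = 0.183356, e^(−t/τ₂) = 0.0577679.
C₂ = 2.806·[1 − (33.6374·0.183356 − 20.0118·0.0577679)/(13.6257)] = 2.806·0.632194 = 1.77394 g/L.

1.774 g/L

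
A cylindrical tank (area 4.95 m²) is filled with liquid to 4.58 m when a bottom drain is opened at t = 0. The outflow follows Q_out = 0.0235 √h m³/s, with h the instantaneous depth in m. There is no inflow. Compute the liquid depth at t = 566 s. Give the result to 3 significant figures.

0.635 m

Unsteady balance on liquid volume: A dh/dt = −0.0235 √h.
Separate and integrate: 2(√h − √h₀) = −(0.0235/A) t.
√h = √4.58 − 0.0235·566/(2·4.95) = 2.1401 − 1.3435 = 0.79656.
h = 0.79656² = 0.63450 m.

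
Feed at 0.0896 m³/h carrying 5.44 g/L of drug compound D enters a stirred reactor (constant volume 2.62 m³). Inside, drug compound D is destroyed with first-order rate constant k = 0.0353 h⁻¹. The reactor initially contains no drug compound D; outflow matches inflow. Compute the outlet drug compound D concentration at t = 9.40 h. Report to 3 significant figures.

1.28 g/L

Species balance: V dC/dt = Q C_in − Q C − k V C.
This is linear with rate a = Q/V + k = 0.069498 h⁻¹.
C_ss = Q C_in/(Q + kV) = 2.6769 g/L; C(t) = C_ss + (C₀ − C_ss) e^(−a t).
C(9.40) = 2.6769 + (-2.6769)·e^(−0.069498·9.40) = 2.6769 + (-2.6769)·0.52033 = 1.2840 g/L.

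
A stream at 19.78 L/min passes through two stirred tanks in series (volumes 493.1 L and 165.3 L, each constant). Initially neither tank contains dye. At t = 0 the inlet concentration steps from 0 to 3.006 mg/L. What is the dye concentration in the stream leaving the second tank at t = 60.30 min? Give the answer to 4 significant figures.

2.605 mg/L

Species balance on tank i: dCᵢ/dt = (Cᵢ₋₁ − Cᵢ)/τᵢ with τᵢ = Vᵢ/Q.
τ₁ = 493.1/19.78 = 24.9292 min; τ₂ = 165.3/19.78 = 8.35693 min.
Tank 1: C₁ = C_in(1 − e^(−t/τ₁)). Tank 2 (τ₁ ≠ τ₂): C₂ = C_in[1 − (τ₁ e^(−t/τ₁) − τ₂ e^(−t/τ₂))/(τ₁ − τ₂)].
At t = 60.30: e^(−t/τ₁) = 0.0890241, e^(−t/τ₂) = 0.000735050.
C₂ = 3.006·[1 − (24.9292·0.0890241 − 8.35693·0.000735050)/(16.5723)] = 3.006·0.866454 = 2.60456 mg/L.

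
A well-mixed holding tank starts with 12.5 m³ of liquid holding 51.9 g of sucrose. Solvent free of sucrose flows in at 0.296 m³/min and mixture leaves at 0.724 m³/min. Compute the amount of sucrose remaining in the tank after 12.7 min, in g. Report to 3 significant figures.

Total volume: dV/dt = Q_in − Q_out = -0.42800 m³/min, so V(t) = 12.5 − 0.42800 t and V(12.7) = 7.0644 m³.
No sucrose enters, so dm/dt = −Q_out · (m/V).
Separate: dm/m = −Q_out dt/V(t) ⇒ ln(m/m₀) = −(Q_out/(Q_in−Q_out)) ln(V/V₀).
m = m₀ (V₀/V)^(Q_out/(Q_in−Q_out)) = 51.9 × (12.5/7.0644)^(-1.6916) = 19.767 g.

19.8 g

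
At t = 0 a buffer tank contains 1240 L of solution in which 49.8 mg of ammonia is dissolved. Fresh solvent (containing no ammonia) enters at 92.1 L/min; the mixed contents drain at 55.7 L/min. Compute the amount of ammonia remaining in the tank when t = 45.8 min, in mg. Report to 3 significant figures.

Total volume: dV/dt = Q_in − Q_out = 36.400 L/min, so V(t) = 1240 + 36.400 t and V(45.8) = 2907.1 L.
No ammonia enters, so dm/dt = −Q_out · (m/V).
dm/m = −Q_out dt/(V₀ + 36.400 t); integrating gives ln(m/m₀) = −(Q_out/(Q_in−Q_out)) ln(V/V₀).
m = m₀ (V₀/V)^(Q_out/(Q_in−Q_out)) = 49.8 × (1240/2907.1)^(1.5302) = 13.520 mg.

13.5 mg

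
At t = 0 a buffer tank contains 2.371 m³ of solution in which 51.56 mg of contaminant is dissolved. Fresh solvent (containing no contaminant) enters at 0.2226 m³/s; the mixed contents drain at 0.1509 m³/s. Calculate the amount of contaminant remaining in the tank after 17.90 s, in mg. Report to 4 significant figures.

20.74 mg

Total volume: dV/dt = Q_in − Q_out = 0.0717000 m³/s, so V(t) = 2.371 + 0.0717000 t and V(17.90) = 3.65443 m³.
Species balance (pure solvent in): dm/dt = −Q_out · m/V(t).
Separate: dm/m = −Q_out dt/V(t) ⇒ ln(m/m₀) = −(Q_out/(Q_in−Q_out)) ln(V/V₀).
m = m₀ (V₀/V)^(Q_out/(Q_in−Q_out)) = 51.56 × (2.371/3.65443)^(2.10460) = 20.7436 mg.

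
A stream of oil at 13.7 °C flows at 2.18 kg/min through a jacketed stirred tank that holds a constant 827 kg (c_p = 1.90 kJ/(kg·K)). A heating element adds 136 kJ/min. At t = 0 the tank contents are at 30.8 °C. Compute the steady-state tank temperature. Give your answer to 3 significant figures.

Unsteady energy balance on the tank contents: M c_p dT/dt = ṁ c_p (T_in − T) + 136.
At steady state dT/dt = 0 ⇒ T_ss = T_in + Q̇/(ṁ c_p) = 13.7 + 136/(2.18·1.90) = 46.534 °C.

46.5 °C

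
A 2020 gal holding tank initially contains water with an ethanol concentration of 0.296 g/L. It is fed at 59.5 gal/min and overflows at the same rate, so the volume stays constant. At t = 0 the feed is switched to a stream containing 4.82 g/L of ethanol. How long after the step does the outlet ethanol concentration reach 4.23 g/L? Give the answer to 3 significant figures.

Species balance on the tank: V dC/dt = Q(C_in − C), so τ = V/Q = 33.950 min.
C(t) = C_in + (C₀ − C_in) e^(−t/τ). Set C = 4.23 and solve for t:
e^(−t/τ) = (C − C_in)/(C₀ − C_in) = (4.23 − 4.82)/(0.296 − 4.82) = 0.13042
t = −τ ln(…) = 33.950 × 2.0370 = 69.156 min.

69.2 min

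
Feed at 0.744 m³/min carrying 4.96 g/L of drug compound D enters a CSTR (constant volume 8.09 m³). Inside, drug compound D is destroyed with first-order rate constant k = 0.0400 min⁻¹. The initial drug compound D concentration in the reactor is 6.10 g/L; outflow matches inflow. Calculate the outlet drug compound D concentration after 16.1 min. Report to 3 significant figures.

Species balance: V dC/dt = Q C_in − Q C − k V C.
dC/dt = (Q/V) C_in − (Q/V + k) C; effective rate a = Q/V + k = 0.091965 + 0.0400 = 0.13197 min⁻¹.
C_ss = Q C_in/(Q + kV) = 3.4566 g/L; C(t) = C_ss + (C₀ − C_ss) e^(−a t).
C(16.1) = 3.4566 + (2.6434)·e^(−0.13197·16.1) = 3.4566 + (2.6434)·0.11948 = 3.7724 g/L.

3.77 g/L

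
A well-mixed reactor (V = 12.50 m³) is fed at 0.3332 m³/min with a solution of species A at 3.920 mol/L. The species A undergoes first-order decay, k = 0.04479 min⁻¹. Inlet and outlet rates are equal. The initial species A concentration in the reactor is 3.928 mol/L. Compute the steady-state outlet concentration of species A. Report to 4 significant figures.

1.463 mol/L

Species balance: V dC/dt = Q C_in − Q C − k V C.
At steady state: 0 = Q C_in − (Q + kV) C_ss, so C_ss = Q C_in/(Q + kV).
C_ss = 0.3332·3.920/(0.3332 + 0.04479·12.50) = 1.30614/0.893075 = 1.46252 mol/L.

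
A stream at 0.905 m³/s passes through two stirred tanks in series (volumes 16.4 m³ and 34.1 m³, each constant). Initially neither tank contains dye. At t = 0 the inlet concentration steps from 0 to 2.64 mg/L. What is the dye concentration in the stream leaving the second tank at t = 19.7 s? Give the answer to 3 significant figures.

0.450 mg/L

Each tank obeys Vᵢ dCᵢ/dt = Q(Cᵢ₋₁ − Cᵢ), so τᵢ = Vᵢ/Q.
τ₁ = 16.4/0.905 = 18.122 s; τ₂ = 34.1/0.905 = 37.680 s.
Solving the cascade with C₁(0)=C₂(0)=0 gives C₂(t) = C_in[1 − (τ₁ e^(−t/τ₁) − τ₂ e^(−t/τ₂))/(τ₁ − τ₂)].
At t = 19.7: e^(−t/τ₁) = 0.33719, e^(−t/τ₂) = 0.59284.
C₂ = 2.64·[1 − (18.122·0.33719 − 37.680·0.59284)/(-19.558)] = 2.64·0.17029 = 0.44956 mg/L.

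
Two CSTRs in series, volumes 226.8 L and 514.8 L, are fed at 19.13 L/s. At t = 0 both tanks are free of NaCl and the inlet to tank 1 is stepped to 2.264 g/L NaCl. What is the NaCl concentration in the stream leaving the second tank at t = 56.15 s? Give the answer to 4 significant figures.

Species balance on tank i: dCᵢ/dt = (Cᵢ₋₁ − Cᵢ)/τᵢ with τᵢ = Vᵢ/Q.
τ₁ = 226.8/19.13 = 11.8557 s; τ₂ = 514.8/19.13 = 26.9106 s.
Solving the cascade with C₁(0)=C₂(0)=0 gives C₂(t) = C_in[1 − (τ₁ e^(−t/τ₁) − τ₂ e^(−t/τ₂))/(τ₁ − τ₂)].
At t = 56.15: e^(−t/τ₁) = 0.00877272, e^(−t/τ₂) = 0.124116.
C₂ = 2.264·[1 − (11.8557·0.00877272 − 26.9106·0.124116)/(-15.0549)] = 2.264·0.785051 = 1.77736 g/L.

1.777 g/L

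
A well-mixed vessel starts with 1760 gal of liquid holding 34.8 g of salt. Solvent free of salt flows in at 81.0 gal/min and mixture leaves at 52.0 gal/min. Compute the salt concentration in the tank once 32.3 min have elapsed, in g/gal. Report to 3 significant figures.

Let m(t) be the amount of salt. Volume: V(t) = V₀ + (Q_in − Q_out) t = 1760 + 29.000 t; V(32.3) = 2696.7 gal.
Species balance (pure solvent in): dm/dt = −Q_out · m/V(t).
Separate: dm/m = −Q_out dt/V(t) ⇒ ln(m/m₀) = −(Q_out/(Q_in−Q_out)) ln(V/V₀).
m = m₀ (V₀/V)^(Q_out/(Q_in−Q_out)) = 34.8 × (1760/2696.7)^(1.7931) = 16.191 g.
C = m/V = 16.191/2696.7 = 0.0060041 g/gal.

0.00600 g/gal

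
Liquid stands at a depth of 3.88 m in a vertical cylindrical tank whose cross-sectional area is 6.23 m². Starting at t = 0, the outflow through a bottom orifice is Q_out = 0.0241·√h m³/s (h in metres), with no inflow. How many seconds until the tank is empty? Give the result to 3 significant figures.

A dh/dt = −Q_out = −0.0241 √h.
∫ h^(−1/2) dh = −(0.0241/A) ∫ dt, giving 2√h = 2√h₀ − (0.0241/A) t.
Tank is empty when √h = 0: t_empty = 2A√h₀/0.0241.
t_empty = 2·6.23·√3.88/0.0241 = 12.460·1.9698/0.0241 = 1018.4 s.

1020 s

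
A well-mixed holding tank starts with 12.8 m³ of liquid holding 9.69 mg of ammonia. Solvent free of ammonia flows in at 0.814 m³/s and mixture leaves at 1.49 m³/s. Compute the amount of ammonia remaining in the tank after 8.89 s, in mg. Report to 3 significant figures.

Total volume: dV/dt = Q_in − Q_out = -0.67600 m³/s, so V(t) = 12.8 − 0.67600 t and V(8.89) = 6.7904 m³.
No ammonia enters, so dm/dt = −Q_out · (m/V).
dm/m = −Q_out dt/(V₀ − 0.67600 t); integrating gives ln(m/m₀) = −(Q_out/(Q_in−Q_out)) ln(V/V₀).
m = m₀ (V₀/V)^(Q_out/(Q_in−Q_out)) = 9.69 × (12.8/6.7904)^(-2.2041) = 2.3960 mg.

2.40 mg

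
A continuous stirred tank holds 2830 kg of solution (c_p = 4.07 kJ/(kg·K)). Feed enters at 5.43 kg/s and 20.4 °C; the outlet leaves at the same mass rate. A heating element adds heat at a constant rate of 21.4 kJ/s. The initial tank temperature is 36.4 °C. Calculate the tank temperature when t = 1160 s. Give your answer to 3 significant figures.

23.0 °C

Heat balance on the well-mixed liquid: M c_p dT/dt = ṁ c_p (T_in − T) + 21.4.
Rearrange: dT/dt = (T_ss − T)/τ with τ = M/ṁ = 521.18 s and T_ss = T_in + Q̇/(ṁ c_p) = 21.368 °C.
This is linear first-order; T(t) = T_ss + (T₀ − T_ss) e^(−t/τ).
T(1160) = 21.368 + (15.032)·e^(−1160/521.18) = 21.368 + (15.032)·0.10799 = 22.992 °C.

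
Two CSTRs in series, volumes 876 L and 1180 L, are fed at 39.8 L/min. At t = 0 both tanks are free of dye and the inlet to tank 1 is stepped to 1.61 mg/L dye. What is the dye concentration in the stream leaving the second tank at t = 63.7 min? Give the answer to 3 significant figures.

Time constants: τᵢ = Vᵢ/Q for each well-mixed tank.
τ₁ = 876/39.8 = 22.010 min; τ₂ = 1180/39.8 = 29.648 min.
Solving the cascade with C₁(0)=C₂(0)=0 gives C₂(t) = C_in[1 − (τ₁ e^(−t/τ₁) − τ₂ e^(−t/τ₂))/(τ₁ − τ₂)].
At t = 63.7: e^(−t/τ₁) = 0.055347, e^(−t/τ₂) = 0.11666.
C₂ = 1.61·[1 − (22.010·0.055347 − 29.648·0.11666)/(-7.6382)] = 1.61·0.70668 = 1.1378 mg/L.

1.14 mg/L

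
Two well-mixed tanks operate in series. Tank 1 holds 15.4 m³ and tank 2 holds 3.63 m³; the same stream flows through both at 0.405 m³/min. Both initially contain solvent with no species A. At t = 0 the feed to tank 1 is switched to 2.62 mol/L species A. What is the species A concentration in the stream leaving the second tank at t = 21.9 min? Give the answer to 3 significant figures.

0.763 mol/L

Time constants: τᵢ = Vᵢ/Q for each well-mixed tank.
τ₁ = 15.4/0.405 = 38.025 min; τ₂ = 3.63/0.405 = 8.9630 min.
Tank 1: C₁ = C_in(1 − e^(−t/τ₁)). Tank 2 (τ₁ ≠ τ₂): C₂ = C_in[1 − (τ₁ e^(−t/τ₁) − τ₂ e^(−t/τ₂))/(τ₁ − τ₂)].
At t = 21.9: e^(−t/τ₁) = 0.56218, e^(−t/τ₂) = 0.086866.
C₂ = 2.62·[1 − (38.025·0.56218 − 8.9630·0.086866)/(29.062)] = 2.62·0.29123 = 0.76303 mol/L.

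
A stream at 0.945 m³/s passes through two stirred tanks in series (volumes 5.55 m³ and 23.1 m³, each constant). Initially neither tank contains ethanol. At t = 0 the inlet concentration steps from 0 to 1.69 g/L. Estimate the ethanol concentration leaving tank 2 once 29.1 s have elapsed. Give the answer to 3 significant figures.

Each tank obeys Vᵢ dCᵢ/dt = Q(Cᵢ₋₁ − Cᵢ), so τᵢ = Vᵢ/Q.
τ₁ = 5.55/0.945 = 5.8730 s; τ₂ = 23.1/0.945 = 24.444 s.
Solving the cascade with C₁(0)=C₂(0)=0 gives C₂(t) = C_in[1 − (τ₁ e^(−t/τ₁) − τ₂ e^(−t/τ₂))/(τ₁ − τ₂)].
At t = 29.1: e^(−t/τ₁) = 0.0070490, e^(−t/τ₂) = 0.30408.
C₂ = 1.69·[1 − (5.8730·0.0070490 − 24.444·0.30408)/(-18.571)] = 1.69·0.60198 = 1.0174 g/L.

1.02 g/L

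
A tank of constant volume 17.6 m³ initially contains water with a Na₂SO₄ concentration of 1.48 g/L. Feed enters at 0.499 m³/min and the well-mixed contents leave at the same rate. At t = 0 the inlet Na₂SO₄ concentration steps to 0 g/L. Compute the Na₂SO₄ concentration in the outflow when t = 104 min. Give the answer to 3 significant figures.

Transient balance on the dissolved component: V dC/dt = Q(C_in − C).
Time constant τ = V/Q = 17.6/0.499 = 35.271 min.
C approaches C_in exponentially: C(t) = C_in + (C₀ − C_in) e^(−t/τ).
C(104) = 0 + (1.48 − 0)·e^(−104/35.271) = 0 + (1.4800)·0.052411 = 0.077568 g/L.

0.0776 g/L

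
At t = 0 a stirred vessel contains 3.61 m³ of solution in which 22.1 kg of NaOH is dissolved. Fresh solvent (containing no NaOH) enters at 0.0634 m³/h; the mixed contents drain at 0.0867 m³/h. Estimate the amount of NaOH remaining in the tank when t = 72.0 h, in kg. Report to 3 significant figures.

Total volume: dV/dt = Q_in − Q_out = -0.023300 m³/h, so V(t) = 3.61 − 0.023300 t and V(72.0) = 1.9324 m³.
No NaOH enters, so dm/dt = −Q_out · (m/V).
dm/m = −Q_out dt/(V₀ − 0.023300 t); integrating gives ln(m/m₀) = −(Q_out/(Q_in−Q_out)) ln(V/V₀).
m = m₀ (V₀/V)^(Q_out/(Q_in−Q_out)) = 22.1 × (3.61/1.9324)^(-3.7210) = 2.1601 kg.

2.16 kg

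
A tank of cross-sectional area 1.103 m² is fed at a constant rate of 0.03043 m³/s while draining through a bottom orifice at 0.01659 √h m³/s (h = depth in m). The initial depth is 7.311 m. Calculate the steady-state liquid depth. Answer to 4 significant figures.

3.364 m

A dh/dt = Q_in − 0.01659 √h. Steady state requires inflow = outflow:
Q_in = 0.01659 √h_ss ⇒ √h_ss = 0.03043/0.01659 = 1.83424.
h_ss = 1.83424² = 3.36443 m. (Since h₀ = 7.311 m > h_ss, the level will fall toward this value.)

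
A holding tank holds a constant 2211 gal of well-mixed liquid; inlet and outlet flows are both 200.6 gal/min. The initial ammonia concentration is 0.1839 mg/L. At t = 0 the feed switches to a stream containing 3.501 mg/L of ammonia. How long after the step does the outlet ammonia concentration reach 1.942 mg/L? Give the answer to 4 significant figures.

8.322 min

Species balance on the tank: V dC/dt = Q(C_in − C), so τ = V/Q = 11.0219 min.
C(t) = C_in + (C₀ − C_in) e^(−t/τ). Set C = 1.942 and solve for t:
e^(−t/τ) = (C − C_in)/(C₀ − C_in) = (1.942 − 3.501)/(0.1839 − 3.501) = 0.469989
t = −τ ln(…) = 11.0219 × 0.755046 = 8.32207 min.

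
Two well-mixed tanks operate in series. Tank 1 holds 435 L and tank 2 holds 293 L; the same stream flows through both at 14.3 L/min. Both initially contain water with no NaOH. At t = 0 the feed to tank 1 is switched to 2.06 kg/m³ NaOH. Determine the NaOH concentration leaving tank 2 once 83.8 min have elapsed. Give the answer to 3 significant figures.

Species balance on tank i: dCᵢ/dt = (Cᵢ₋₁ − Cᵢ)/τᵢ with τᵢ = Vᵢ/Q.
τ₁ = 435/14.3 = 30.420 min; τ₂ = 293/14.3 = 20.490 min.
Solving the cascade with C₁(0)=C₂(0)=0 gives C₂(t) = C_in[1 − (τ₁ e^(−t/τ₁) − τ₂ e^(−t/τ₂))/(τ₁ − τ₂)].
At t = 83.8: e^(−t/τ₁) = 0.063621, e^(−t/τ₂) = 0.016741.
C₂ = 2.06·[1 − (30.420·0.063621 − 20.490·0.016741)/(9.9301)] = 2.06·0.83965 = 1.7297 kg/m³.

1.73 kg/m³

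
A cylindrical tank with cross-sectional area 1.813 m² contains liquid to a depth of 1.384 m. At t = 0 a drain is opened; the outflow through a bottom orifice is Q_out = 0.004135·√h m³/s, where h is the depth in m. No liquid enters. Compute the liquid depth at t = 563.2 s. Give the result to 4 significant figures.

0.2853 m

Unsteady balance on liquid volume: A dh/dt = −0.004135 √h.
This is separable: 2 d(√h)/dt = −0.004135/A, so √h = √h₀ − (0.004135/(2A)) t.
√h = √1.384 − 0.004135·563.2/(2·1.813) = 1.17644 − 0.642259 = 0.534176.
h = 0.534176² = 0.285344 m.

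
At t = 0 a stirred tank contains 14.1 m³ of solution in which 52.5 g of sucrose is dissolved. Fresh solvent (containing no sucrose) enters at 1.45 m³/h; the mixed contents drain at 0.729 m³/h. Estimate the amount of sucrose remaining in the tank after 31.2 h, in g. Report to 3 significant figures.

Total volume: dV/dt = Q_in − Q_out = 0.72100 m³/h, so V(t) = 14.1 + 0.72100 t and V(31.2) = 36.595 m³.
Species balance (pure solvent in): dm/dt = −Q_out · m/V(t).
Separate: dm/m = −Q_out dt/V(t) ⇒ ln(m/m₀) = −(Q_out/(Q_in−Q_out)) ln(V/V₀).
m = m₀ (V₀/V)^(Q_out/(Q_in−Q_out)) = 52.5 × (14.1/36.595)^(1.0111) = 20.015 g.

20.0 g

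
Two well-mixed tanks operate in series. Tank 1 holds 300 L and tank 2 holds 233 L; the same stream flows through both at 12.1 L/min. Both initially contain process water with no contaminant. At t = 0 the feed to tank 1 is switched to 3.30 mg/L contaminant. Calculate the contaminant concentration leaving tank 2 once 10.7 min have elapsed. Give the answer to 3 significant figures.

0.287 mg/L

Time constants: τᵢ = Vᵢ/Q for each well-mixed tank.
τ₁ = 300/12.1 = 24.793 min; τ₂ = 233/12.1 = 19.256 min.
Tank 1: C₁ = C_in(1 − e^(−t/τ₁)). Tank 2 (τ₁ ≠ τ₂): C₂ = C_in[1 − (τ₁ e^(−t/τ₁) − τ₂ e^(−t/τ₂))/(τ₁ − τ₂)].
At t = 10.7: e^(−t/τ₁) = 0.64949, e^(−t/τ₂) = 0.57369.
C₂ = 3.30·[1 − (24.793·0.64949 − 19.256·0.57369)/(5.5372)] = 3.30·0.086905 = 0.28679 mg/L.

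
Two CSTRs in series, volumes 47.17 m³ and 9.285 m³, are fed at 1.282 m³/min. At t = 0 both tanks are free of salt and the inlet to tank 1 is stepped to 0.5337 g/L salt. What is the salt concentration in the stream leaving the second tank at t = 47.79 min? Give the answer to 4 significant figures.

Species balance on tank i: dCᵢ/dt = (Cᵢ₋₁ − Cᵢ)/τᵢ with τᵢ = Vᵢ/Q.
τ₁ = 47.17/1.282 = 36.7941 min; τ₂ = 9.285/1.282 = 7.24259 min.
Tank 1: C₁ = C_in(1 − e^(−t/τ₁)). Tank 2 (τ₁ ≠ τ₂): C₂ = C_in[1 − (τ₁ e^(−t/τ₁) − τ₂ e^(−t/τ₂))/(τ₁ − τ₂)].
At t = 47.79: e^(−t/τ₁) = 0.272845, e^(−t/τ₂) = 0.00136245.
C₂ = 0.5337·[1 − (36.7941·0.272845 − 7.24259·0.00136245)/(29.5515)] = 0.5337·0.660619 = 0.352572 g/L.

0.3526 g/L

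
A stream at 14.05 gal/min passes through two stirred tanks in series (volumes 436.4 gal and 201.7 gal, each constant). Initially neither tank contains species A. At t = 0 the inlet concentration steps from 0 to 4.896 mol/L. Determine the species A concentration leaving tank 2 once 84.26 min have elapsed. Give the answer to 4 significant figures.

Time constants: τᵢ = Vᵢ/Q for each well-mixed tank.
τ₁ = 436.4/14.05 = 31.0605 min; τ₂ = 201.7/14.05 = 14.3559 min.
Solving the cascade with C₁(0)=C₂(0)=0 gives C₂(t) = C_in[1 − (τ₁ e^(−t/τ₁) − τ₂ e^(−t/τ₂))/(τ₁ − τ₂)].
At t = 84.26: e^(−t/τ₁) = 0.0663527, e^(−t/τ₂) = 0.00282464.
C₂ = 4.896·[1 − (31.0605·0.0663527 − 14.3559·0.00282464)/(16.7046)] = 4.896·0.879052 = 4.30384 mol/L.

4.304 mol/L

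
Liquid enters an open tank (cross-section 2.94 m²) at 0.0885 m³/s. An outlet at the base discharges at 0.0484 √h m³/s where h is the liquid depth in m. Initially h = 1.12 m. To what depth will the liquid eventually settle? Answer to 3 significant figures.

Level balance: A dh/dt = 0.0885 − 0.0484 √h. Setting dh/dt = 0:
Q_in = 0.0484 √h_ss ⇒ √h_ss = 0.0885/0.0484 = 1.8285.
h_ss = 1.8285² = 3.3435 m. (Since h₀ = 1.12 m < h_ss, the level will rise toward this value.)

3.34 m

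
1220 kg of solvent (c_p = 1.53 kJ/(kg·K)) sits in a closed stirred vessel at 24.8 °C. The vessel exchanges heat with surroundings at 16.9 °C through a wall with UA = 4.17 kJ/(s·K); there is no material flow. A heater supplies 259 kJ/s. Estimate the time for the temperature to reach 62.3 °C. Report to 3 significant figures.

527 s

Lumped-capacitance energy balance: M c_p dT/dt = UA(T_amb − T) + Q̇.
τ = M c_p/UA = 447.63 s; T_ss = T_amb + Q̇/UA = 16.9 + 259/4.17 = 79.010 °C.
T(t) = T_ss + (T₀ − T_ss)e^(−t/τ); set T = 62.3:
t = −τ ln[(T − T_ss)/(T₀ − T_ss)] = −447.63 · ln(0.30825) = 526.79 s.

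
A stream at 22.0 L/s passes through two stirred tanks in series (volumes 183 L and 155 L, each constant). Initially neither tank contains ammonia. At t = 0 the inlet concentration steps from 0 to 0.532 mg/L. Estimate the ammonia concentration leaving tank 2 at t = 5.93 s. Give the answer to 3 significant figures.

Time constants: τᵢ = Vᵢ/Q for each well-mixed tank.
τ₁ = 183/22.0 = 8.3182 s; τ₂ = 155/22.0 = 7.0455 s.
Solving the cascade with C₁(0)=C₂(0)=0 gives C₂(t) = C_in[1 − (τ₁ e^(−t/τ₁) − τ₂ e^(−t/τ₂))/(τ₁ − τ₂)].
At t = 5.93: e^(−t/τ₁) = 0.49022, e^(−t/τ₂) = 0.43099.
C₂ = 0.532·[1 − (8.3182·0.49022 − 7.0455·0.43099)/(1.2727)] = 0.532·0.18187 = 0.096753 mg/L.

0.0968 mg/L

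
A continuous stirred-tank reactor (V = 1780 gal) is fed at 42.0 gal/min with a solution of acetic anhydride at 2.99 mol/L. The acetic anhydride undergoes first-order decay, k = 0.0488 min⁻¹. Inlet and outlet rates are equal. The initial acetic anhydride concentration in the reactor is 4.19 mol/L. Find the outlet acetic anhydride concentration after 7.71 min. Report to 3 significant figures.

V dC/dt = Q(C_in − C) − k V C.
dC/dt = (Q/V) C_in − (Q/V + k) C; effective rate a = Q/V + k = 0.023596 + 0.0488 = 0.072396 min⁻¹.
C_ss = Q C_in/(Q + kV) = 0.97452 mol/L; C(t) = C_ss + (C₀ − C_ss) e^(−a t).
C(7.71) = 0.97452 + (3.2155)·e^(−0.072396·7.71) = 0.97452 + (3.2155)·0.57226 = 2.8146 mol/L.

2.81 mol/L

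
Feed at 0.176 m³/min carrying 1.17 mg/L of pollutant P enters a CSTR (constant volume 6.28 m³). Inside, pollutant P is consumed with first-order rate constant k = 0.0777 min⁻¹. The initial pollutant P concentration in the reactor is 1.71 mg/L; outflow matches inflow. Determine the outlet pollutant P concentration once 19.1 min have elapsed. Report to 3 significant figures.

0.496 mg/L

V dC/dt = Q(C_in − C) − k V C.
This is linear with rate a = Q/V + k = 0.10573 min⁻¹.
C_ss = Q C_in/(Q + kV) = 0.31014 mg/L; C(t) = C_ss + (C₀ − C_ss) e^(−a t).
C(19.1) = 0.31014 + (1.3999)·e^(−0.10573·19.1) = 0.31014 + (1.3999)·0.13274 = 0.49596 mg/L.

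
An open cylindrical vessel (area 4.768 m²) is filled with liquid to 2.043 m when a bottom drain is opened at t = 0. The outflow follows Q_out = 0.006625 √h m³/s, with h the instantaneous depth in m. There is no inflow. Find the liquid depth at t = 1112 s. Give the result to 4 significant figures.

With no inflow, A dh/dt = −0.006625 √h.
This is separable: 2 d(√h)/dt = −0.006625/A, so √h = √h₀ − (0.006625/(2A)) t.
√h = √2.043 − 0.006625·1112/(2·4.768) = 1.42934 − 0.772546 = 0.656789.
h = 0.656789² = 0.431372 m.

0.4314 m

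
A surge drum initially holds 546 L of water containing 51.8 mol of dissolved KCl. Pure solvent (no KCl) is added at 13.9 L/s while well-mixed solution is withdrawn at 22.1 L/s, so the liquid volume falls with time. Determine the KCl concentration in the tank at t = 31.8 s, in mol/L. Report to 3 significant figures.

Total volume: dV/dt = Q_in − Q_out = -8.2000 L/s, so V(t) = 546 − 8.2000 t and V(31.8) = 285.24 L.
Solute balance: dm/dt = 0 − Q_out C = −Q_out m/V(t).
Separate: dm/m = −Q_out dt/V(t) ⇒ ln(m/m₀) = −(Q_out/(Q_in−Q_out)) ln(V/V₀).
m = m₀ (V₀/V)^(Q_out/(Q_in−Q_out)) = 51.8 × (546/285.24)^(-2.6951) = 9.0023 mol.
C = m/V = 9.0023/285.24 = 0.031560 mol/L.

0.0316 mol/L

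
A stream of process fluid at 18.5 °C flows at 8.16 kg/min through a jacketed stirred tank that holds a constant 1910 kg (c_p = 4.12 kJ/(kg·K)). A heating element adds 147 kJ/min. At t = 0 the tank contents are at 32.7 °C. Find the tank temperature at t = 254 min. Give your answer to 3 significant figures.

Unsteady energy balance on the tank contents: M c_p dT/dt = ṁ c_p (T_in − T) + 147.
τ = M/ṁ = 234.07 min; T_ss = T_in + Q̇/(ṁ c_p) = 18.5 + 147/(8.16·4.12) = 22.873 °C.
Solution: T(t) = T_ss + (T₀ − T_ss) e^(−t/τ).
T(254) = 22.873 + (9.8275)·e^(−254/234.07) = 22.873 + (9.8275)·0.33785 = 26.193 °C.

26.2 °C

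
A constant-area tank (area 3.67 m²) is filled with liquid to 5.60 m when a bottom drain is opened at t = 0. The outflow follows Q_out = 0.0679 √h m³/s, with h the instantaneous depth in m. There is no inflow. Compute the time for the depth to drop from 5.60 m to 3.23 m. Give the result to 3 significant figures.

Unsteady balance on liquid volume: A dh/dt = −0.0679 √h.
∫ h^(−1/2) dh = −(0.0679/A) ∫ dt, giving 2√h = 2√h₀ − (0.0679/A) t.
t = 2A(√h₀ − √h)/0.0679 = 2·3.67·(√5.60 − √3.23)/0.0679
  = 7.3400 × (2.3664 − 1.7972) / 0.0679 = 61.532 s.

61.5 s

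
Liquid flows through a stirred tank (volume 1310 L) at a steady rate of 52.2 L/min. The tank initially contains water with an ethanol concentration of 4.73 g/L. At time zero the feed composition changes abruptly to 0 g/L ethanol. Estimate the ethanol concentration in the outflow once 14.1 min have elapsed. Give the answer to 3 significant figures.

2.70 g/L

Mass balance on the solute (V constant): V dC/dt = Q(C_in − C).
Time constant τ = V/Q = 1310/52.2 = 25.096 min.
This is linear first-order; C(t) = C_in + (C₀ − C_in) e^(−t/τ).
C(14.1) = 0 + (4.73 − 0)·e^(−14.1/25.096) = 0 + (4.7300)·0.57015 = 2.6968 g/L.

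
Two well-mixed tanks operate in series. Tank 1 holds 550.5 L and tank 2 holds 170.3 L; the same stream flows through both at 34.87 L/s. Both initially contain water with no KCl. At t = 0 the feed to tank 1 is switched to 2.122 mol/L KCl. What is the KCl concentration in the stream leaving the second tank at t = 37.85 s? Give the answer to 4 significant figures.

Species balance on tank i: dCᵢ/dt = (Cᵢ₋₁ − Cᵢ)/τᵢ with τᵢ = Vᵢ/Q.
τ₁ = 550.5/34.87 = 15.7872 s; τ₂ = 170.3/34.87 = 4.88385 s.
Solving the cascade with C₁(0)=C₂(0)=0 gives C₂(t) = C_in[1 − (τ₁ e^(−t/τ₁) − τ₂ e^(−t/τ₂))/(τ₁ − τ₂)].
At t = 37.85: e^(−t/τ₁) = 0.0909441, e^(−t/τ₂) = 0.000430731.
C₂ = 2.122·[1 − (15.7872·0.0909441 − 4.88385·0.000430731)/(10.9034)] = 2.122·0.868513 = 1.84298 mol/L.

1.843 mol/L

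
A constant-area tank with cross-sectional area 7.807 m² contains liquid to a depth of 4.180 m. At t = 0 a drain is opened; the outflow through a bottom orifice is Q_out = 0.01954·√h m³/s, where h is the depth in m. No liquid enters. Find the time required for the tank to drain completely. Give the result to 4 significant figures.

A dh/dt = −Q_out = −0.01954 √h.
This is separable: 2 d(√h)/dt = −0.01954/A, so √h = √h₀ − (0.01954/(2A)) t.
Set h = 0: 2√h₀ = (0.01954/A) t_empty ⇒ t_empty = 2A√h₀/0.01954.
t_empty = 2·7.807·√4.180/0.01954 = 15.6140·2.04450/0.01954 = 1633.72 s.

1634 s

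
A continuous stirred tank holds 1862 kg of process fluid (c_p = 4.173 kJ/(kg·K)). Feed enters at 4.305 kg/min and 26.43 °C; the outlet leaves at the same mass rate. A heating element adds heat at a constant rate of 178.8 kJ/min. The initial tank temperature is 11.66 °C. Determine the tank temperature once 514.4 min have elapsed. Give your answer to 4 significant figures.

28.86 °C

Energy balance: M c_p dT/dt = ṁ c_p (T_in − T) + 178.8.
Rearrange: dT/dt = (T_ss − T)/τ with τ = M/ṁ = 432.520 min and T_ss = T_in + Q̇/(ṁ c_p) = 36.3828 °C.
Solution: T(t) = T_ss + (T₀ − T_ss) e^(−t/τ).
T(514.4) = 36.3828 + (-24.7228)·e^(−514.4/432.520) = 36.3828 + (-24.7228)·0.304432 = 28.8564 °C.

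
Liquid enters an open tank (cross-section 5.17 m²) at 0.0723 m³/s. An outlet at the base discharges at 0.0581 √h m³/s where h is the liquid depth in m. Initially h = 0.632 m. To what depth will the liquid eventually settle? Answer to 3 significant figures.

1.55 m

Accumulation of liquid (constant cross-section A): A dh/dt = Q_in − 0.0581 √h. At steady state dh/dt = 0:
Q_in = 0.0581 √h_ss ⇒ √h_ss = 0.0723/0.0581 = 1.2444.
h_ss = 1.2444² = 1.5485 m. (Since h₀ = 0.632 m < h_ss, the level will rise toward this value.)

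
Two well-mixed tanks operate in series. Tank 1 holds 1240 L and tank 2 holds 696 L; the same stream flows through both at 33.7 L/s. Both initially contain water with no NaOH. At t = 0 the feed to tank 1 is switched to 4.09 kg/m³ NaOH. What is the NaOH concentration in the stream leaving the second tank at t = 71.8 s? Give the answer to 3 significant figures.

2.93 kg/m³

Each tank obeys Vᵢ dCᵢ/dt = Q(Cᵢ₋₁ − Cᵢ), so τᵢ = Vᵢ/Q.
τ₁ = 1240/33.7 = 36.795 s; τ₂ = 696/33.7 = 20.653 s.
Solving the cascade with C₁(0)=C₂(0)=0 gives C₂(t) = C_in[1 − (τ₁ e^(−t/τ₁) − τ₂ e^(−t/τ₂))/(τ₁ − τ₂)].
At t = 71.8: e^(−t/τ₁) = 0.14208, e^(−t/τ₂) = 0.030915.
C₂ = 4.09·[1 − (36.795·0.14208 − 20.653·0.030915)/(16.142)] = 4.09·0.71569 = 2.9272 kg/m³.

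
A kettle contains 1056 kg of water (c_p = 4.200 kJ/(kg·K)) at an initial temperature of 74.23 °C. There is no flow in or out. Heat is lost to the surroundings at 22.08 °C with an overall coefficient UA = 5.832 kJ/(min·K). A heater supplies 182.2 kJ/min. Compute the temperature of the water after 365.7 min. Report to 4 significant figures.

M c_p dT/dt = −UA(T − T_amb) + Q̇.
dT/dt = (T_ss − T)/τ with T_ss = T_amb + Q̇/UA = 22.08 + 182.2/5.832 = 53.3214 °C, τ = M c_p/UA = 1056·4.200/5.832 = 760.494 min.
T approaches T_ss exponentially: T(t) = T_ss + (T₀ − T_ss) e^(−t/τ).
T(365.7) = 53.3214 + (20.9086)·0.618244 = 66.2480 °C.

66.25 °C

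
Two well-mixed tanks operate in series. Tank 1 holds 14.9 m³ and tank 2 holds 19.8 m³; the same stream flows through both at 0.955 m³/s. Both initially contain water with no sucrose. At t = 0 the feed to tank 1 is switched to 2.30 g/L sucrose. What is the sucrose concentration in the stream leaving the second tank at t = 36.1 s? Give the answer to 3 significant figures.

1.36 g/L

Species balance on tank i: dCᵢ/dt = (Cᵢ₋₁ − Cᵢ)/τᵢ with τᵢ = Vᵢ/Q.
τ₁ = 14.9/0.955 = 15.602 s; τ₂ = 19.8/0.955 = 20.733 s.
Solving the cascade with C₁(0)=C₂(0)=0 gives C₂(t) = C_in[1 − (τ₁ e^(−t/τ₁) − τ₂ e^(−t/τ₂))/(τ₁ − τ₂)].
At t = 36.1: e^(−t/τ₁) = 0.098886, e^(−t/τ₂) = 0.17531.
C₂ = 2.30·[1 − (15.602·0.098886 − 20.733·0.17531)/(-5.1309)] = 2.30·0.59229 = 1.3623 g/L.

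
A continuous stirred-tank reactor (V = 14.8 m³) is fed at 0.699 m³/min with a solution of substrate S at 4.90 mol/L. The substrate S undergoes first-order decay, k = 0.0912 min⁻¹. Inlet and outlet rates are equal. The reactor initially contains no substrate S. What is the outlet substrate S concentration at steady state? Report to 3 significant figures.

V dC/dt = Q(C_in − C) − k V C.
At steady state: 0 = Q C_in − (Q + kV) C_ss, so C_ss = Q C_in/(Q + kV).
C_ss = 0.699·4.90/(0.699 + 0.0912·14.8) = 3.4251/2.0488 = 1.6718 mol/L.

1.67 mol/L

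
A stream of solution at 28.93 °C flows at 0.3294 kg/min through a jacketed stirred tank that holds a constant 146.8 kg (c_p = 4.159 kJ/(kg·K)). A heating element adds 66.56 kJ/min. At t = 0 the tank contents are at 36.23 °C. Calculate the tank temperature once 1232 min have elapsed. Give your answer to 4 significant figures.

74.91 °C

Heat balance on the well-mixed liquid: M c_p dT/dt = ṁ c_p (T_in − T) + 66.56.
Rearrange: dT/dt = (T_ss − T)/τ with τ = M/ṁ = 445.659 min and T_ss = T_in + Q̇/(ṁ c_p) = 77.5148 °C.
This is linear first-order; T(t) = T_ss + (T₀ − T_ss) e^(−t/τ).
T(1232) = 77.5148 + (-41.2848)·e^(−1232/445.659) = 77.5148 + (-41.2848)·0.0630109 = 74.9134 °C.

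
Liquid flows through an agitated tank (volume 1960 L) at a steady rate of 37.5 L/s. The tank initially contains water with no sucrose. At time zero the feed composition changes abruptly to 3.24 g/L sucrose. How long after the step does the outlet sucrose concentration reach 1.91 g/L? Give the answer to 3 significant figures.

Transient balance on the dissolved component: V dC/dt = Q(C_in − C), so τ = V/Q = 52.267 s.
C(t) = C_in + (C₀ − C_in) e^(−t/τ). Set C = 1.91 and solve for t:
e^(−t/τ) = (C − C_in)/(C₀ − C_in) = (1.91 − 3.24)/(0 − 3.24) = 0.41049
t = −τ ln(…) = 52.267 × 0.89039 = 46.538 s.

46.5 s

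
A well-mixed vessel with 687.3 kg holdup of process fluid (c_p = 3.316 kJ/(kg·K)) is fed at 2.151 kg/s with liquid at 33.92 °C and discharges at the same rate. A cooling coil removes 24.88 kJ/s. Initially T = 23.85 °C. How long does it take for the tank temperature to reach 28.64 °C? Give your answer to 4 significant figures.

415.7 s

M c_p dT/dt = ṁ c_p (T_in − T) − Q̇.
τ = M/ṁ = 319.526 s; T_ss = T_in − Q̇/(ṁ c_p) = 30.4318 °C.
T(t) = T_ss + (T₀ − T_ss) e^(−t/τ). Set T = 28.64:
e^(−t/τ) = (28.64 − 30.4318)/(23.85 − 30.4318) = 0.272241
t = −319.526 · ln(0.272241) = 415.725 s.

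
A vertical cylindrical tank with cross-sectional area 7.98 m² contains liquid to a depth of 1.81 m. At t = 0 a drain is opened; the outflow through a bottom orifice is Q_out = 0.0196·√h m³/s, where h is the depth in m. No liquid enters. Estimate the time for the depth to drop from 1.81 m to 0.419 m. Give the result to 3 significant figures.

568 s

Accumulation of liquid (constant cross-section A): A dh/dt = −0.0196 √h.
Separate and integrate: 2(√h − √h₀) = −(0.0196/A) t.
t = 2A(√h₀ − √h)/0.0196 = 2·7.98·(√1.81 − √0.419)/0.0196
  = 15.960 × (1.3454 − 0.64730) / 0.0196 = 568.42 s.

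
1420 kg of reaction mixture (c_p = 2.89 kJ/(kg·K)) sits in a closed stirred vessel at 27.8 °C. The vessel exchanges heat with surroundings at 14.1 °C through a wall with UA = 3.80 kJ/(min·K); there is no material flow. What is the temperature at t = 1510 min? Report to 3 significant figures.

M c_p dT/dt = −UA(T − T_amb).
dT/dt = (T_ss − T)/τ with T_ss = T_amb = 14.100 °C, τ = M c_p/UA = 1420·2.89/3.80 = 1079.9 min.
Solution: T(t) = T_ss + (T₀ − T_ss) e^(−t/τ).
T(1510) = 14.100 + (13.700)·0.24704 = 17.484 °C.

17.5 °C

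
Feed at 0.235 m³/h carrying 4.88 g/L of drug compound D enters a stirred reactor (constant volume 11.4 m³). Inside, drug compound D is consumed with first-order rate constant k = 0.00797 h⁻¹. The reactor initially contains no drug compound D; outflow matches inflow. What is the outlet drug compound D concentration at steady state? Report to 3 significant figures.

Species balance: V dC/dt = Q C_in − Q C − k V C.
Steady state (dC/dt = 0): C_ss = Q C_in/(Q + kV) = C_in/(1 + kV/Q).
C_ss = 0.235·4.88/(0.235 + 0.00797·11.4) = 1.1468/0.32586 = 3.5193 g/L.

3.52 g/L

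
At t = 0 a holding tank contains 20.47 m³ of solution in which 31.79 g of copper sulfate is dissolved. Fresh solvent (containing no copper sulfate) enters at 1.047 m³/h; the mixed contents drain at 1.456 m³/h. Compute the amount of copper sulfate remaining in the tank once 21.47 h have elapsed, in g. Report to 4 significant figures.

Total volume: dV/dt = Q_in − Q_out = -0.409000 m³/h, so V(t) = 20.47 − 0.409000 t and V(21.47) = 11.6888 m³.
Solute balance: dm/dt = 0 − Q_out C = −Q_out m/V(t).
dm/m = −Q_out dt/(V₀ − 0.409000 t); integrating gives ln(m/m₀) = −(Q_out/(Q_in−Q_out)) ln(V/V₀).
m = m₀ (V₀/V)^(Q_out/(Q_in−Q_out)) = 31.79 × (20.47/11.6888)^(-3.55990) = 4.32506 g.

4.325 g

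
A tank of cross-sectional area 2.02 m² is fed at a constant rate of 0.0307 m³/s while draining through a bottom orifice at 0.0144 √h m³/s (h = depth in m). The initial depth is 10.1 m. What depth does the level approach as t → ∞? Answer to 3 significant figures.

A dh/dt = Q_in − 0.0144 √h. Steady state requires inflow = outflow:
Q_in = 0.0144 √h_ss ⇒ √h_ss = 0.0307/0.0144 = 2.1319.
h_ss = 2.1319² = 4.5452 m. (Since h₀ = 10.1 m > h_ss, the level will fall toward this value.)

4.55 m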